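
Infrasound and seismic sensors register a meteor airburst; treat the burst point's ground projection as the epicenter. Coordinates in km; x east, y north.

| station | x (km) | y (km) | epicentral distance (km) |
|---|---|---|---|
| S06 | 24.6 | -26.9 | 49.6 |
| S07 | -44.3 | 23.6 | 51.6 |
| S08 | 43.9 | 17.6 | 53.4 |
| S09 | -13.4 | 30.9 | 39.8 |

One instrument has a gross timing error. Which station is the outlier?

S06

Solve using three stations at a time. Using S07, S08, S09 (subtract circle equations pairwise → linear system) gives (x, y) ≈ (-3.2, -7.5).
Distances from that point to each station vs reported:
  S06: calculated 33.9 vs reported 49.6 → residual 15.7 km
  S07: calculated 51.6 vs reported 51.6 → residual 0.0 km
  S08: calculated 53.4 vs reported 53.4 → residual 0.0 km
  S09: calculated 39.8 vs reported 39.8 → residual 0.0 km
S07, S08, S09 are mutually consistent (residuals ≈ 0); S06 is off by 15.7 km.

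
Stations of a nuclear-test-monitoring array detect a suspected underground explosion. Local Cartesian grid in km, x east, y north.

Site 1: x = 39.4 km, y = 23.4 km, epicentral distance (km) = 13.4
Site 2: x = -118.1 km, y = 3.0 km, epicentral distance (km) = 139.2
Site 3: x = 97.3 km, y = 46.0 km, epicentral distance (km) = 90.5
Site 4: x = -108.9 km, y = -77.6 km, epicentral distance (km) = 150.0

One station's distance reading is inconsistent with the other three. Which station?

Site 1

Solve using three stations at a time. Using Site 2, Site 3, Site 4 (subtract circle equations pairwise → linear system) gives (x, y) ≈ (21.0, -2.6).
Distances from that point to each station vs reported:
  Site 1: calculated 31.8 vs reported 13.4 → residual 18.4 km
  Site 2: calculated 139.2 vs reported 139.2 → residual 0.0 km
  Site 3: calculated 90.5 vs reported 90.5 → residual 0.0 km
  Site 4: calculated 150.0 vs reported 150.0 → residual 0.0 km
Site 2, Site 3, Site 4 are mutually consistent (residuals ≈ 0); Site 1 is off by 18.4 km.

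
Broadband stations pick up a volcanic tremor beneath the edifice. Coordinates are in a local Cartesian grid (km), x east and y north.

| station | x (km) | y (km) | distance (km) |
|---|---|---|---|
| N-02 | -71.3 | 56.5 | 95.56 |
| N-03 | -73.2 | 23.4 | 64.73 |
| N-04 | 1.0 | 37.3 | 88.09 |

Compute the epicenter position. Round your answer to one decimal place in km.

Circle about each station: (x + 71.3)² + (y − 56.5)² = 95.56²; (x + 73.2)² + (y − 23.4)² = 64.73²; (x − 1.0)² + (y − 37.3)² = 88.09².
Subtracting pairs of circle equations eliminates x²+y² and gives linear equations (the radical axes):
-3.8 x − 66.2 y = 2571.60
144.6 x − 38.4 y = -5511.78
Solving the 2×2 system: x ≈ -47.7, y ≈ -36.1 km.
Check against N-02 (with the unrounded x, y): √((x + 71.3)²+(y − 56.5)²) = 95.57 ≈ 95.56 km. ✓

x ≈ -47.7 km, y ≈ -36.1 km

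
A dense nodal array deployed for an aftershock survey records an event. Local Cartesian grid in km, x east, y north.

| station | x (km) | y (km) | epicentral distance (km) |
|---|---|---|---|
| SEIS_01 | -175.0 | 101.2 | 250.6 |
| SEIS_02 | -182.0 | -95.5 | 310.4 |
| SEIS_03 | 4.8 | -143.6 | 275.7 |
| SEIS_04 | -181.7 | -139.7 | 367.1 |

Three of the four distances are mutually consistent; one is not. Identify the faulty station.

Solve using three stations at a time. Using SEIS_01, SEIS_03, SEIS_04 (subtract circle equations pairwise → linear system) gives (x, y) ≈ (74.6, 123.1).
Distances from that point to each station vs reported:
  SEIS_01: calculated 250.6 vs reported 250.6 → residual 0.0 km
  SEIS_02: calculated 337.1 vs reported 310.4 → residual 26.7 km
  SEIS_03: calculated 275.7 vs reported 275.7 → residual 0.0 km
  SEIS_04: calculated 367.1 vs reported 367.1 → residual 0.0 km
SEIS_01, SEIS_03, SEIS_04 are mutually consistent (residuals ≈ 0); SEIS_02 is off by 26.7 km.

SEIS_02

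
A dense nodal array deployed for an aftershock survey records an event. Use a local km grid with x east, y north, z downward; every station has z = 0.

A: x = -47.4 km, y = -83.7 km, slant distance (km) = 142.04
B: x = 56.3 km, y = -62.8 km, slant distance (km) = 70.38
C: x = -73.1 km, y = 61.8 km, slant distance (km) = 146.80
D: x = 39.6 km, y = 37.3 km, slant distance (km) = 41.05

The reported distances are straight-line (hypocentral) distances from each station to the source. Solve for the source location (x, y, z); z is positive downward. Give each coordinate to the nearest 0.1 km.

Each station gives a sphere (x−x_i)² + (y−y_i)² + z² = d_i² (stations at z=0).
Subtracting the A sphere from B and C: z² cancels, leaving linear equations in x and y:
207.4 x + 41.8 y = 13083.10
-51.4 x + 291.0 y = -1464.48
Solving: x ≈ 61.892, y ≈ 5.900 km (keep extra digits for the depth step; rounded: 61.9, 5.9).
Then from the A sphere: z² = 142.04² − (x + 47.4)² − (y + 83.7)² with x = 61.892, y = 5.900, so z ≈ 14.229 ≈ 14.2 km.

x ≈ 61.9 km, y ≈ 5.9 km, depth ≈ 14.2 km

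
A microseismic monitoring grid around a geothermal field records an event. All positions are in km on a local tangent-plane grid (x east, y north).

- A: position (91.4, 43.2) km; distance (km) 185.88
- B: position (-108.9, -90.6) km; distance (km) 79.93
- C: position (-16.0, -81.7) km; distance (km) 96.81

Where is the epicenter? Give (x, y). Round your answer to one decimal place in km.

x ≈ -85.4 km, y ≈ -14.2 km

Circle about each station: (x − 91.4)² + (y − 43.2)² = 185.88²; (x + 108.9)² + (y + 90.6)² = 79.93²; (x + 16.0)² + (y + 81.7)² = 96.81².
Subtracting pairs of circle equations eliminates x²+y² and gives linear equations (the radical axes):
-400.6 x − 267.6 y = 38009.94
-214.8 x − 249.8 y = 21889.89
Solving the 2×2 system: x ≈ -85.4, y ≈ -14.2 km.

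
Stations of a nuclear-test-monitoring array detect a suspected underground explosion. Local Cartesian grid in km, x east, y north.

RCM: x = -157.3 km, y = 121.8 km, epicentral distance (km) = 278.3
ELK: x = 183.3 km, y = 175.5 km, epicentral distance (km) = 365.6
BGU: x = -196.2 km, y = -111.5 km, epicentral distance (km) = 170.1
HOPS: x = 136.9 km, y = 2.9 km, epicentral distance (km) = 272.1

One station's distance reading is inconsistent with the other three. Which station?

HOPS

Solve using three stations at a time. Using RCM, ELK, BGU (subtract circle equations pairwise → linear system) gives (x, y) ≈ (-26.6, -123.9).
Distances from that point to each station vs reported:
  RCM: calculated 278.3 vs reported 278.3 → residual 0.0 km
  ELK: calculated 365.6 vs reported 365.6 → residual 0.0 km
  BGU: calculated 170.1 vs reported 170.1 → residual 0.0 km
  HOPS: calculated 206.9 vs reported 272.1 → residual 65.2 km
RCM, ELK, BGU are mutually consistent (residuals ≈ 0); HOPS is off by 65.2 km.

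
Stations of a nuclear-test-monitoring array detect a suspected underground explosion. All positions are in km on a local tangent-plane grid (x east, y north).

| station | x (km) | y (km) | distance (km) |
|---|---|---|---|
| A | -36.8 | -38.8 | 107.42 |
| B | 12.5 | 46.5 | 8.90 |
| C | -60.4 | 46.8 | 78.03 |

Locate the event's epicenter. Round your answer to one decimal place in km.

(17.3, 54.0)

Circle about each station: (x + 36.8)² + (y + 38.8)² = 107.42²; (x − 12.5)² + (y − 46.5)² = 8.90²; (x + 60.4)² + (y − 46.8)² = 78.03².
Subtracting the A equation from the B and C equations removes the quadratic terms:
98.6 x + 170.6 y = 10918.67
-47.2 x + 171.2 y = 8429.10
Solving the 2×2 system: x ≈ 17.3, y ≈ 54.0 km.
Check against A (with the unrounded x, y): √((x + 36.8)²+(y + 38.8)²) = 107.42 ≈ 107.42 km. ✓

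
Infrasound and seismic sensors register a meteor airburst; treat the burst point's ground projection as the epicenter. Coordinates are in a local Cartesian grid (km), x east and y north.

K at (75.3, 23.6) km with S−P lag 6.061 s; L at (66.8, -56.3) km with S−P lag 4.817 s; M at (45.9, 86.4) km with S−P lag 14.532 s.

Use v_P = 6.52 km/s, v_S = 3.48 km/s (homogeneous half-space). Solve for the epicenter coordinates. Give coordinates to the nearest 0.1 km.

Distance from S−P lag: d = Δt · v_P v_S / (v_P − v_S) = Δt · (6.52·3.48)/(6.52−3.48) ≈ 7.4637·Δt.
So d_K = 45.24, d_L = 35.95, d_M = 108.46 km.
Circle about each station: (x − 75.3)² + (y − 23.6)² = 45.24²; (x − 66.8)² + (y + 56.3)² = 35.95²; (x − 45.9)² + (y − 86.4)² = 108.46².
Subtracting pairs of circle equations eliminates x²+y² and gives linear equations (the radical axes):
-17.0 x − 159.8 y = 2159.14
-58.8 x + 125.6 y = -6372.19
Solving the 2×2 system: x ≈ 64.8, y ≈ -20.4 km.

(64.8, -20.4)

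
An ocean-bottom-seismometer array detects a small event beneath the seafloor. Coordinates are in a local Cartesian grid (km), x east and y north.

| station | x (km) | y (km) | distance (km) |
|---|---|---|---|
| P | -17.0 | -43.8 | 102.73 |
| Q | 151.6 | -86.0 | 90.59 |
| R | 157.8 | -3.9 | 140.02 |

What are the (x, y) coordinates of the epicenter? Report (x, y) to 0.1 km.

Circle about each station: (x + 17.0)² + (y + 43.8)² = 102.73²; (x − 151.6)² + (y + 86.0)² = 90.59²; (x − 157.8)² + (y + 3.9)² = 140.02².
Subtracting pairs of circle equations eliminates x²+y² and gives linear equations (the radical axes):
337.2 x − 84.4 y = 30518.02
349.6 x + 79.8 y = 13656.46
Solving the 2×2 system: x ≈ 63.6, y ≈ -107.5 km.

(63.6, -107.5)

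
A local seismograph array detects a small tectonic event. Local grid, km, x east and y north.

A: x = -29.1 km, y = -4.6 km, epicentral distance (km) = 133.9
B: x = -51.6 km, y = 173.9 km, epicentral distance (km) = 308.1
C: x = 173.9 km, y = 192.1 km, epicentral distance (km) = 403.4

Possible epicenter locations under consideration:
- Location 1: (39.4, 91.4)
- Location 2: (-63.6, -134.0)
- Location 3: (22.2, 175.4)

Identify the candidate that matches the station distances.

Location 2

For each candidate, compare |candidate − station| to the reported distance:
Location 1: residuals A 16.0, B 185.3, C 235.4 → max 235.4 km
Location 2: residuals A 0.0, B 0.0, C 0.0 → max 0.0 km
Location 3: residuals A 53.3, B 234.3, C 250.8 → max 250.8 km
Only Location 2 has all residuals ≈ 0.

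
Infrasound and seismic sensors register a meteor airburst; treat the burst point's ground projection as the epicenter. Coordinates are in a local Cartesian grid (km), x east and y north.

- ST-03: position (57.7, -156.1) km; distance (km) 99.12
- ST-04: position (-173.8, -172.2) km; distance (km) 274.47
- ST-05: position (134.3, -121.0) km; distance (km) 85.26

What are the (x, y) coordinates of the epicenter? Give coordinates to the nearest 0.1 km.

76.1 km east, -58.7 km north

Circle about each station: (x − 57.7)² + (y + 156.1)² = 99.12²; (x + 173.8)² + (y + 172.2)² = 274.47²; (x − 134.3)² + (y + 121.0)² = 85.26².
Subtracting the ST-03 equation from the ST-04 and ST-05 equations removes the quadratic terms:
-463.0 x − 32.2 y = -33346.23
153.2 x + 70.2 y = 7536.50
Solving the 2×2 system: x ≈ 76.1, y ≈ -58.7 km.
Check against ST-03 (with the unrounded x, y): √((x − 57.7)²+(y + 156.1)²) = 99.09 ≈ 99.12 km. ✓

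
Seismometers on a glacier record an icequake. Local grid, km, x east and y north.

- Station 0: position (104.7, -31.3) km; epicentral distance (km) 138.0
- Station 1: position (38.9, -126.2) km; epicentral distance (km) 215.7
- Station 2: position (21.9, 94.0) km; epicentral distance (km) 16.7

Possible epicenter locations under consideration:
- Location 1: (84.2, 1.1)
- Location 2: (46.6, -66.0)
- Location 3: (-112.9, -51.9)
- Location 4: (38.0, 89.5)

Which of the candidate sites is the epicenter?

For each candidate, compare |candidate − station| to the reported distance:
Location 1: residuals Station 0 99.7, Station 1 80.6, Station 2 95.2 → max 99.7 km
Location 2: residuals Station 0 70.3, Station 1 155.0, Station 2 145.2 → max 155.0 km
Location 3: residuals Station 0 80.6, Station 1 46.7, Station 2 181.9 → max 181.9 km
Location 4: residuals Station 0 0.0, Station 1 0.0, Station 2 0.0 → max 0.0 km
Only Location 4 has all residuals ≈ 0.

Location 4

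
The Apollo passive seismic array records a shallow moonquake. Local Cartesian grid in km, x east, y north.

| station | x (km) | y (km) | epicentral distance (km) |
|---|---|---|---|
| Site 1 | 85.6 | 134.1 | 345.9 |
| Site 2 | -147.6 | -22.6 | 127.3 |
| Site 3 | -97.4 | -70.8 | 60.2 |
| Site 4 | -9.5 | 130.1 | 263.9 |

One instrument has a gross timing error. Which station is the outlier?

Solve using three stations at a time. Using Site 2, Site 3, Site 4 (subtract circle equations pairwise → linear system) gives (x, y) ≈ (-73.3, -126.0).
Distances from that point to each station vs reported:
  Site 1: calculated 304.8 vs reported 345.9 → residual 41.1 km
  Site 2: calculated 127.3 vs reported 127.3 → residual 0.0 km
  Site 3: calculated 60.2 vs reported 60.2 → residual 0.0 km
  Site 4: calculated 263.9 vs reported 263.9 → residual 0.0 km
Site 2, Site 3, Site 4 are mutually consistent (residuals ≈ 0); Site 1 is off by 41.1 km.

Site 1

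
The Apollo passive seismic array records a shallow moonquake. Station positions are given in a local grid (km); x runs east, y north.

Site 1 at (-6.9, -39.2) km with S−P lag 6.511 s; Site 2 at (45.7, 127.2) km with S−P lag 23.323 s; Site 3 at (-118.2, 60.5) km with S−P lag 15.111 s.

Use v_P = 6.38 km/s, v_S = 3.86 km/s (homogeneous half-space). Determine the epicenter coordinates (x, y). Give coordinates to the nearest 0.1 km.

Distance from S−P lag: d = Δt · v_P v_S / (v_P − v_S) = Δt · (6.38·3.86)/(6.38−3.86) ≈ 9.7725·Δt.
So d_Site 1 = 63.63, d_Site 2 = 227.92, d_Site 3 = 147.67 km.
Circle about each station: (x + 6.9)² + (y + 39.2)² = 63.63²; (x − 45.7)² + (y − 127.2)² = 227.92²; (x + 118.2)² + (y − 60.5)² = 147.67².
Subtracting pairs of circle equations eliminates x²+y² and gives linear equations (the radical axes):
105.2 x + 332.8 y = -31214.67
-222.6 x + 199.4 y = -1710.41
Solving the 2×2 system: x ≈ -59.5, y ≈ -75.0 km.
Check against Site 1 (with the unrounded x, y): √((x + 6.9)²+(y + 39.2)²) = 63.61 ≈ 63.63 km. ✓

-59.5 km east, -75.0 km north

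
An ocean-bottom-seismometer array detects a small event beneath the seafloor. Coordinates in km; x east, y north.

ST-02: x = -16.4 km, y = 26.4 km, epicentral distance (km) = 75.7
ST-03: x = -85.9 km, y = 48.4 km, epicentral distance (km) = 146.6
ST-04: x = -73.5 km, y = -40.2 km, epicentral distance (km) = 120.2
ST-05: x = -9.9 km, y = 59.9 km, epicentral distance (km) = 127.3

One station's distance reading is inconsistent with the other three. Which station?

ST-05

Solve using three stations at a time. Using ST-02, ST-03, ST-04 (subtract circle equations pairwise → linear system) gives (x, y) ≈ (44.6, -18.2).
Distances from that point to each station vs reported:
  ST-02: calculated 75.6 vs reported 75.7 → residual 0.1 km
  ST-03: calculated 146.6 vs reported 146.6 → residual 0.0 km
  ST-04: calculated 120.1 vs reported 120.2 → residual 0.1 km
  ST-05: calculated 95.3 vs reported 127.3 → residual 32.0 km
ST-02, ST-03, ST-04 are mutually consistent (residuals ≈ 0); ST-05 is off by 32.0 km.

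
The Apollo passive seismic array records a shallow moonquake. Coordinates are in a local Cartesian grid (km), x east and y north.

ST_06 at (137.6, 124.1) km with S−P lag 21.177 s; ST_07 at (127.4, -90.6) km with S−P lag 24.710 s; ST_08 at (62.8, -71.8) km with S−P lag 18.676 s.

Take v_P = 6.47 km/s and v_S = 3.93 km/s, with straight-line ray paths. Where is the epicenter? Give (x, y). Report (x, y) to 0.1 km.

Distance from S−P lag: d = Δt · v_P v_S / (v_P − v_S) = Δt · (6.47·3.93)/(6.47−3.93) ≈ 10.0107·Δt.
So d_ST_06 = 212.00, d_ST_07 = 247.36, d_ST_08 = 186.96 km.
Circle about each station: (x − 137.6)² + (y − 124.1)² = 212.00²; (x − 127.4)² + (y + 90.6)² = 247.36²; (x − 62.8)² + (y + 71.8)² = 186.96².
Subtracting pairs of circle equations eliminates x²+y² and gives linear equations (the radical axes):
-20.4 x − 429.4 y = -26138.42
-149.6 x − 391.8 y = -15245.53
Solving the 2×2 system: x ≈ -65.7, y ≈ 64.0 km.
Check against ST_06 (with the unrounded x, y): √((x − 137.6)²+(y − 124.1)²) = 211.99 ≈ 212.00 km. ✓

x ≈ -65.7 km, y ≈ 64.0 km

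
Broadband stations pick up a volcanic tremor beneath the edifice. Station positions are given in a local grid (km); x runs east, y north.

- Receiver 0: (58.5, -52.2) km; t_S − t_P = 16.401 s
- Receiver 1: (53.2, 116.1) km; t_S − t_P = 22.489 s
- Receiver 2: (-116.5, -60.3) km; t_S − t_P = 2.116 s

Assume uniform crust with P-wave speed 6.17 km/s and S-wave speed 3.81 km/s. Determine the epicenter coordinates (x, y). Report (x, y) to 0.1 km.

Distance from S−P lag: d = Δt · v_P v_S / (v_P − v_S) = Δt · (6.17·3.81)/(6.17−3.81) ≈ 9.9609·Δt.
So d_Receiver 0 = 163.37, d_Receiver 1 = 224.01, d_Receiver 2 = 21.08 km.
Circle about each station: (x − 58.5)² + (y + 52.2)² = 163.37²; (x − 53.2)² + (y − 116.1)² = 224.01²; (x + 116.5)² + (y + 60.3)² = 21.08².
Subtracting the Receiver 0 equation from the Receiver 1 and Receiver 2 equations removes the quadratic terms:
-10.6 x + 336.6 y = -13328.36
-350.0 x − 16.2 y = 37306.64
Solving the 2×2 system: x ≈ -104.6, y ≈ -42.9 km.

x ≈ -104.6 km, y ≈ -42.9 km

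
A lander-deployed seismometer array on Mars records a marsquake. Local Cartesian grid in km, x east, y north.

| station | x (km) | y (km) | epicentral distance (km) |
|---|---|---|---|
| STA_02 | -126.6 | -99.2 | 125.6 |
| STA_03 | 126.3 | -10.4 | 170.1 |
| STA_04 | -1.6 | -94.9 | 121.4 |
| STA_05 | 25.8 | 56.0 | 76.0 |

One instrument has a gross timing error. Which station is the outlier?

Solve using three stations at a time. Using STA_03, STA_04, STA_05 (subtract circle equations pairwise → linear system) gives (x, y) ≈ (-41.1, 19.9).
Distances from that point to each station vs reported:
  STA_02: calculated 146.6 vs reported 125.6 → residual 21.0 km
  STA_03: calculated 170.1 vs reported 170.1 → residual 0.0 km
  STA_04: calculated 121.4 vs reported 121.4 → residual 0.0 km
  STA_05: calculated 76.0 vs reported 76.0 → residual 0.0 km
STA_03, STA_04, STA_05 are mutually consistent (residuals ≈ 0); STA_02 is off by 21.0 km.

STA_02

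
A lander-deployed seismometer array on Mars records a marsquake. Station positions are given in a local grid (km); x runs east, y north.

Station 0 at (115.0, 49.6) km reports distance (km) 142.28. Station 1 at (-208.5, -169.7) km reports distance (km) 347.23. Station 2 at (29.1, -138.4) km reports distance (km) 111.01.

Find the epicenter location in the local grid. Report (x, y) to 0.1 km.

129.9 km east, -91.9 km north

Circle about each station: (x − 115.0)² + (y − 49.6)² = 142.28²; (x + 208.5)² + (y + 169.7)² = 347.23²; (x − 29.1)² + (y + 138.4)² = 111.01².
Subtracting the Station 0 equation from the Station 1 and Station 2 equations removes the quadratic terms:
-647.0 x − 438.6 y = -43739.89
-171.8 x − 376.0 y = 12236.59
Solving the 2×2 system: x ≈ 129.9, y ≈ -91.9 km.
Check against Station 0 (with the unrounded x, y): √((x − 115.0)²+(y − 49.6)²) = 142.28 ≈ 142.28 km. ✓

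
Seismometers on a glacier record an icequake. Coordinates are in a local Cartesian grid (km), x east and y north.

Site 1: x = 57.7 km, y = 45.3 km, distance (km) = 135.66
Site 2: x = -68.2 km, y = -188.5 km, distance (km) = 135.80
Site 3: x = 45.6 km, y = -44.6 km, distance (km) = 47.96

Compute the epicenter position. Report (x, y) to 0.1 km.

Circle about each station: (x − 57.7)² + (y − 45.3)² = 135.66²; (x + 68.2)² + (y + 188.5)² = 135.80²; (x − 45.6)² + (y + 44.6)² = 47.96².
Subtracting pairs of circle equations eliminates x²+y² and gives linear equations (the radical axes):
-251.8 x − 467.6 y = 34764.11
-24.2 x − 179.8 y = 14790.61
Solving the 2×2 system: x ≈ 19.6, y ≈ -84.9 km.

19.6 km east, -84.9 km north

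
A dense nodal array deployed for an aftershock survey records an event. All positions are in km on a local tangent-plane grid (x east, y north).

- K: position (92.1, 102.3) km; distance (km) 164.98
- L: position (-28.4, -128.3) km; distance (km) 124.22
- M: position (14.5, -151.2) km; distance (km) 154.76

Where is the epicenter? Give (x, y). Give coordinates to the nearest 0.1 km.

Circle about each station: (x − 92.1)² + (y − 102.3)² = 164.98²; (x + 28.4)² + (y + 128.3)² = 124.22²; (x − 14.5)² + (y + 151.2)² = 154.76².
Subtracting pairs of circle equations eliminates x²+y² and gives linear equations (the radical axes):
-241.0 x − 461.2 y = 10107.54
-155.2 x − 507.0 y = 7391.73
Solving the 2×2 system: x ≈ -33.9, y ≈ -4.2 km.

(-33.9, -4.2)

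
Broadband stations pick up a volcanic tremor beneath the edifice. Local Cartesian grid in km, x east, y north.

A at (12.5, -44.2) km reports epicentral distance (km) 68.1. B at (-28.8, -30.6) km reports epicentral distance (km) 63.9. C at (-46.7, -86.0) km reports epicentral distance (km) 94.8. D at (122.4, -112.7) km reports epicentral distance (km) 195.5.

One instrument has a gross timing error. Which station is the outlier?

Solve using three stations at a time. Using A, C, D (subtract circle equations pairwise → linear system) gives (x, y) ≈ (-31.7, 7.6).
Distances from that point to each station vs reported:
  A: calculated 68.1 vs reported 68.1 → residual 0.0 km
  B: calculated 38.3 vs reported 63.9 → residual 25.6 km
  C: calculated 94.8 vs reported 94.8 → residual 0.0 km
  D: calculated 195.5 vs reported 195.5 → residual 0.0 km
A, C, D are mutually consistent (residuals ≈ 0); B is off by 25.6 km.

B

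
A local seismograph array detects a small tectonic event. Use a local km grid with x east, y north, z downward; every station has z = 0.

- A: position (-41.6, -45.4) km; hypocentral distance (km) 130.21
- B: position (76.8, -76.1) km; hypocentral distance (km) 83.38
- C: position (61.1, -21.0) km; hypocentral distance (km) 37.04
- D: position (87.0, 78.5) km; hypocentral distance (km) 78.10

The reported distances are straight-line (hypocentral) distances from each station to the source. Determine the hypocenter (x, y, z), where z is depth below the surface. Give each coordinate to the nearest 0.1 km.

Each station gives a sphere (x−x_i)² + (y−y_i)² + z² = d_i² (stations at z=0).
Subtracting the A sphere from B and C: z² cancels, leaving linear equations in x and y:
236.8 x − 61.4 y = 17900.15
205.4 x + 48.8 y = 15965.17
Solving: x ≈ 76.706, y ≈ 4.298 km (keep extra digits for the depth step; rounded: 76.7, 4.3).
Then from the A sphere: z² = 130.21² − (x + 41.6)² − (y + 45.4)² with x = 76.706, y = 4.298, so z ≈ 22.101 ≈ 22.1 km.

(76.7, 4.3, 22.1)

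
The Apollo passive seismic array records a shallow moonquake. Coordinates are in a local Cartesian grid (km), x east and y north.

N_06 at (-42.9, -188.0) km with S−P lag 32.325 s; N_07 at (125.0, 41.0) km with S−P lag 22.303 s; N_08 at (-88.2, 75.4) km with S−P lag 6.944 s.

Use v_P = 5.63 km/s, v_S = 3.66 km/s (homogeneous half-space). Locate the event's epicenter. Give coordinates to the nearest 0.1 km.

x ≈ -82.4 km, y ≈ 147.8 km

Distance from S−P lag: d = Δt · v_P v_S / (v_P − v_S) = Δt · (5.63·3.66)/(5.63−3.66) ≈ 10.4598·Δt.
So d_N_06 = 338.11, d_N_07 = 233.28, d_N_08 = 72.63 km.
Circle about each station: (x + 42.9)² + (y + 188.0)² = 338.11²; (x − 125.0)² + (y − 41.0)² = 233.28²; (x + 88.2)² + (y − 75.4)² = 72.63².
Subtracting the N_06 equation from the N_07 and N_08 equations removes the quadratic terms:
335.8 x + 458.0 y = 40020.40
-90.6 x + 526.8 y = 85323.25
Solving the 2×2 system: x ≈ -82.4, y ≈ 147.8 km.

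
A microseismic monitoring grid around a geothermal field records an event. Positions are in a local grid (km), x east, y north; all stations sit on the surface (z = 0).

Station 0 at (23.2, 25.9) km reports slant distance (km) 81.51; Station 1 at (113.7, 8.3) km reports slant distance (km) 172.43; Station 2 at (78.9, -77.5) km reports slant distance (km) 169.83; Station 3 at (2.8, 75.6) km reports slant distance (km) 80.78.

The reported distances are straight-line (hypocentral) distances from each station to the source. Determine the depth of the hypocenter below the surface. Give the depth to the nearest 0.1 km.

depth ≈ 6.4 km

Each station gives a sphere (x−x_i)² + (y−y_i)² + z² = d_i² (stations at z=0).
Subtracting the Station 0 sphere from Station 1 and Station 2: z² cancels, leaving linear equations in x and y:
181.0 x − 35.2 y = -11300.69
111.4 x − 206.8 y = -11175.94
Solving: x ≈ -58.001, y ≈ 22.798 km (keep extra digits for the depth step; rounded: -58.0, 22.8).
Then from the Station 0 sphere: z² = 81.51² − (x − 23.2)² − (y − 25.9)² with x = -58.001, y = 22.798, so z ≈ 6.376 ≈ 6.4 km.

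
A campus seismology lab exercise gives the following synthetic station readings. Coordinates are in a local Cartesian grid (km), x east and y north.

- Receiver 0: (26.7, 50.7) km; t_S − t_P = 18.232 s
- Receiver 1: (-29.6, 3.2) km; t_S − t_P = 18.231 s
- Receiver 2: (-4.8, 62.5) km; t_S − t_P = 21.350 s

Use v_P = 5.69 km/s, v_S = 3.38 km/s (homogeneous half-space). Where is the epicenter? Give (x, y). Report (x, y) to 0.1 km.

Distance from S−P lag: d = Δt · v_P v_S / (v_P − v_S) = Δt · (5.69·3.38)/(5.69−3.38) ≈ 8.3256·Δt.
So d_Receiver 0 = 151.79, d_Receiver 1 = 151.78, d_Receiver 2 = 177.75 km.
Circle about each station: (x − 26.7)² + (y − 50.7)² = 151.79²; (x + 29.6)² + (y − 3.2)² = 151.78²; (x + 4.8)² + (y − 62.5)² = 177.75².
Subtracting pairs of circle equations eliminates x²+y² and gives linear equations (the radical axes):
-112.6 x − 95.0 y = -2393.94
-63.0 x + 23.6 y = -7908.95
Solving the 2×2 system: x ≈ 93.5, y ≈ -85.6 km.

93.5 km east, -85.6 km north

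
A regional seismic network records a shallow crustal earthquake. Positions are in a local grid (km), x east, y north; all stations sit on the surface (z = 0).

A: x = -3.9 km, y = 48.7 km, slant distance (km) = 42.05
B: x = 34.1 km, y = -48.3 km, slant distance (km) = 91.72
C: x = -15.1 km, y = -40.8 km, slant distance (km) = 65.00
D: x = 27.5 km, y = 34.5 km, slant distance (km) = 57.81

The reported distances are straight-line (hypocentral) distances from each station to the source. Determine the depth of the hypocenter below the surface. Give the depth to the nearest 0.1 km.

23.1 km

Each station gives a sphere (x−x_i)² + (y−y_i)² + z² = d_i² (stations at z=0).
Subtracting the A sphere from B and C: z² cancels, leaving linear equations in x and y:
76.0 x − 194.0 y = -5535.56
-22.4 x − 179.0 y = -2951.05
Solving: x ≈ -23.308, y ≈ 19.403 km (keep extra digits for the depth step; rounded: -23.3, 19.4).
Then from the A sphere: z² = 42.05² − (x + 3.9)² − (y − 48.7)² with x = -23.308, y = 19.403, so z ≈ 23.092 ≈ 23.1 km.
Check against D (with the unrounded solution): distance 57.81 ≈ 57.81 km. ✓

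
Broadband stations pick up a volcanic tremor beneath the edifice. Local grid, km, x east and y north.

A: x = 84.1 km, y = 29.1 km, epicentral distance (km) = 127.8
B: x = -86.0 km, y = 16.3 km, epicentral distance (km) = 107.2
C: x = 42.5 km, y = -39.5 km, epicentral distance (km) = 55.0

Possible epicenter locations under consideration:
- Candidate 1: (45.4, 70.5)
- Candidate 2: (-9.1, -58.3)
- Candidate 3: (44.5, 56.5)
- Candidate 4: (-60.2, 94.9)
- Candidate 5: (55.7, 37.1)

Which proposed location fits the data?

Candidate 2

For each candidate, compare |candidate − station| to the reported distance:
Candidate 1: residuals A 71.1, B 34.9, C 55.0 → max 71.1 km
Candidate 2: residuals A 0.0, B 0.1, C 0.1 → max 0.1 km
Candidate 3: residuals A 79.6, B 29.4, C 41.0 → max 79.6 km
Candidate 4: residuals A 30.8, B 24.5, C 114.1 → max 114.1 km
Candidate 5: residuals A 98.3, B 36.0, C 22.7 → max 98.3 km
Only Candidate 2 has all residuals ≈ 0.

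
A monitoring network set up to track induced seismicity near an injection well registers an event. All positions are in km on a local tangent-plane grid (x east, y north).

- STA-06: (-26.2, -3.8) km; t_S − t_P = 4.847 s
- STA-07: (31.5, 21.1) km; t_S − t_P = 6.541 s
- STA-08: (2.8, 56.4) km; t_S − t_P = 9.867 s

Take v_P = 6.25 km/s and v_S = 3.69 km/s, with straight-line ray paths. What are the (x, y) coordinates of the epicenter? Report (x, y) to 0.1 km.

(6.8, -32.4)

Distance from S−P lag: d = Δt · v_P v_S / (v_P − v_S) = Δt · (6.25·3.69)/(6.25−3.69) ≈ 9.0088·Δt.
So d_STA-06 = 43.67, d_STA-07 = 58.93, d_STA-08 = 88.89 km.
Circle about each station: (x + 26.2)² + (y + 3.8)² = 43.67²; (x − 31.5)² + (y − 21.1)² = 58.93²; (x − 2.8)² + (y − 56.4)² = 88.89².
Subtracting the STA-06 equation from the STA-07 and STA-08 equations removes the quadratic terms:
115.4 x + 49.8 y = -829.10
58.0 x + 120.4 y = -3506.44
Solving the 2×2 system: x ≈ 6.8, y ≈ -32.4 km.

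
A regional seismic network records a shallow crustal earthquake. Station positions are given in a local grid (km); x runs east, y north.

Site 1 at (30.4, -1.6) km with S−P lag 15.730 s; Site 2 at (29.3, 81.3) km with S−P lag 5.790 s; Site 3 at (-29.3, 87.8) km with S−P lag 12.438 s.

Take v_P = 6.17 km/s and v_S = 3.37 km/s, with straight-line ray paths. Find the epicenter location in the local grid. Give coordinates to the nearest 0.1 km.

(60.0, 111.4)

Distance from S−P lag: d = Δt · v_P v_S / (v_P − v_S) = Δt · (6.17·3.37)/(6.17−3.37) ≈ 7.4260·Δt.
So d_Site 1 = 116.81, d_Site 2 = 43.00, d_Site 3 = 92.37 km.
Circle about each station: (x − 30.4)² + (y + 1.6)² = 116.81²; (x − 29.3)² + (y − 81.3)² = 43.00²; (x + 29.3)² + (y − 87.8)² = 92.37².
Subtracting the Site 1 equation from the Site 2 and Site 3 equations removes the quadratic terms:
-2.2 x + 165.8 y = 18337.04
-119.4 x + 178.8 y = 12752.97
Solving the 2×2 system: x ≈ 60.0, y ≈ 111.4 km.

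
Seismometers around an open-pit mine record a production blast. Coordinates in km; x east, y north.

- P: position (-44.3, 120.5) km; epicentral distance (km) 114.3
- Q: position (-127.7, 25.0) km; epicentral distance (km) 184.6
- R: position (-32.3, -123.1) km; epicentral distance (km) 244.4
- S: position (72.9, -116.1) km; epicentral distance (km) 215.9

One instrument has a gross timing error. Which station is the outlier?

Solve using three stations at a time. Using P, R, S (subtract circle equations pairwise → linear system) gives (x, y) ≈ (68.1, 99.7).
Distances from that point to each station vs reported:
  P: calculated 114.3 vs reported 114.3 → residual 0.0 km
  Q: calculated 209.5 vs reported 184.6 → residual 24.9 km
  R: calculated 244.4 vs reported 244.4 → residual 0.0 km
  S: calculated 215.9 vs reported 215.9 → residual 0.0 km
P, R, S are mutually consistent (residuals ≈ 0); Q is off by 24.9 km.

Q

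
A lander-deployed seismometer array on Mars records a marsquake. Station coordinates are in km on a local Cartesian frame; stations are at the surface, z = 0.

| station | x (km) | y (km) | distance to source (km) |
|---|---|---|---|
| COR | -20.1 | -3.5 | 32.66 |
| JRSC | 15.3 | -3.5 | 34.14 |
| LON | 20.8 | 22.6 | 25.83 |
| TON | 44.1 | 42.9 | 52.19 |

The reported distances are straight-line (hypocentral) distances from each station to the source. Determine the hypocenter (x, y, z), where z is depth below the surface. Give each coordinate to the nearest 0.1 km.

Each station gives a sphere (x−x_i)² + (y−y_i)² + z² = d_i² (stations at z=0).
Subtracting the COR sphere from JRSC and LON: z² cancels, leaving linear equations in x and y:
70.8 x + 0.0 y = -268.78
81.8 x + 52.2 y = 926.63
Solving: x ≈ -3.796, y ≈ 23.701 km (keep extra digits for the depth step; rounded: -3.8, 23.7).
Then from the COR sphere: z² = 32.66² − (x + 20.1)² − (y + 3.5)² with x = -3.796, y = 23.701, so z ≈ 7.808 ≈ 7.8 km.
Check against TON (with the unrounded solution): distance 52.19 ≈ 52.19 km. ✓

(-3.8, 23.7, 7.8)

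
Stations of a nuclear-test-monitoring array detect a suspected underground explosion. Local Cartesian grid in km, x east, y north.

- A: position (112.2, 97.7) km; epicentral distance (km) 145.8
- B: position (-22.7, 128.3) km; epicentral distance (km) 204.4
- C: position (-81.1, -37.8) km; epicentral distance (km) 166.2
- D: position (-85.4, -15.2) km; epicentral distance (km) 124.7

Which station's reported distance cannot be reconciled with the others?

Solve using three stations at a time. Using A, B, C (subtract circle equations pairwise → linear system) gives (x, y) ≈ (84.9, -45.5).
Distances from that point to each station vs reported:
  A: calculated 145.7 vs reported 145.8 → residual 0.1 km
  B: calculated 204.4 vs reported 204.4 → residual 0.0 km
  C: calculated 166.1 vs reported 166.2 → residual 0.1 km
  D: calculated 172.9 vs reported 124.7 → residual 48.2 km
A, B, C are mutually consistent (residuals ≈ 0); D is off by 48.2 km.

D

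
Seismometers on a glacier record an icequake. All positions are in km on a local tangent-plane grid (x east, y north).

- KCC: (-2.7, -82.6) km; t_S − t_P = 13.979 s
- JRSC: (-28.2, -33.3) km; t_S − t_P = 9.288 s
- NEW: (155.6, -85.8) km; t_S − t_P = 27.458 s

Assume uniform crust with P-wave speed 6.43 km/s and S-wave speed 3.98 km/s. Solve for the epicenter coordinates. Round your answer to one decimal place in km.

(-114.1, 11.8)

Distance from S−P lag: d = Δt · v_P v_S / (v_P − v_S) = Δt · (6.43·3.98)/(6.43−3.98) ≈ 10.4455·Δt.
So d_KCC = 146.02, d_JRSC = 97.02, d_NEW = 286.81 km.
Circle about each station: (x + 2.7)² + (y + 82.6)² = 146.02²; (x + 28.2)² + (y + 33.3)² = 97.02²; (x − 155.6)² + (y + 85.8)² = 286.81².
Subtracting the KCC equation from the JRSC and NEW equations removes the quadratic terms:
-51.0 x + 98.6 y = 6983.04
316.6 x − 6.4 y = -36195.19
Solving the 2×2 system: x ≈ -114.1, y ≈ 11.8 km.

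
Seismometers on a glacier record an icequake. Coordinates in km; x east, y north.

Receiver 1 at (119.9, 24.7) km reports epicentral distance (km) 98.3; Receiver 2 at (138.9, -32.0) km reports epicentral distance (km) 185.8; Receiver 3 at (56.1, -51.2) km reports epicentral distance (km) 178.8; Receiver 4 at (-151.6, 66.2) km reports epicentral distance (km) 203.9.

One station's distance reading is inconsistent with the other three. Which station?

Solve using three stations at a time. Using Receiver 2, Receiver 3, Receiver 4 (subtract circle equations pairwise → linear system) gives (x, y) ≈ (43.0, 127.1).
Distances from that point to each station vs reported:
  Receiver 1: calculated 128.1 vs reported 98.3 → residual 29.8 km
  Receiver 2: calculated 185.8 vs reported 185.8 → residual 0.0 km
  Receiver 3: calculated 178.8 vs reported 178.8 → residual 0.0 km
  Receiver 4: calculated 203.9 vs reported 203.9 → residual 0.0 km
Receiver 2, Receiver 3, Receiver 4 are mutually consistent (residuals ≈ 0); Receiver 1 is off by 29.8 km.

Receiver 1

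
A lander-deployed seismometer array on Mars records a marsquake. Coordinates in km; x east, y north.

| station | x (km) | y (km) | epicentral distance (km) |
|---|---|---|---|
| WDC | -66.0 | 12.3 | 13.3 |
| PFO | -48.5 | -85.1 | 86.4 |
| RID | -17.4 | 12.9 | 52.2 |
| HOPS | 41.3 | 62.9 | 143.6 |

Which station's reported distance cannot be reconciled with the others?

Solve using three stations at a time. Using WDC, PFO, RID (subtract circle equations pairwise → linear system) gives (x, y) ≈ (-67.7, -0.9).
Distances from that point to each station vs reported:
  WDC: calculated 13.3 vs reported 13.3 → residual 0.0 km
  PFO: calculated 86.4 vs reported 86.4 → residual 0.0 km
  RID: calculated 52.2 vs reported 52.2 → residual 0.0 km
  HOPS: calculated 126.3 vs reported 143.6 → residual 17.3 km
WDC, PFO, RID are mutually consistent (residuals ≈ 0); HOPS is off by 17.3 km.

HOPS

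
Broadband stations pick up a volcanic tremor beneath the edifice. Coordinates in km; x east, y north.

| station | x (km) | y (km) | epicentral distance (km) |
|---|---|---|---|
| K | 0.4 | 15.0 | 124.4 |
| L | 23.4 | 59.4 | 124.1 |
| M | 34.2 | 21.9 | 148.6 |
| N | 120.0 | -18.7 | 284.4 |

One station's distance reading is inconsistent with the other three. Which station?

N

Solve using three stations at a time. Using K, L, M (subtract circle equations pairwise → linear system) gives (x, y) ≈ (-95.8, 93.8).
Distances from that point to each station vs reported:
  K: calculated 124.4 vs reported 124.4 → residual 0.0 km
  L: calculated 124.1 vs reported 124.1 → residual 0.0 km
  M: calculated 148.6 vs reported 148.6 → residual 0.0 km
  N: calculated 243.4 vs reported 284.4 → residual 41.0 km
K, L, M are mutually consistent (residuals ≈ 0); N is off by 41.0 km.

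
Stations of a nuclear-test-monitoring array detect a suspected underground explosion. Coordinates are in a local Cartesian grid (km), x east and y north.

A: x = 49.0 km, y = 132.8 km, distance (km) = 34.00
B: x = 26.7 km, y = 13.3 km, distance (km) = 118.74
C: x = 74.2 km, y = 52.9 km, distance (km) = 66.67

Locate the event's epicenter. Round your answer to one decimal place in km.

x ≈ 80.2 km, y ≈ 119.3 km

Circle about each station: (x − 49.0)² + (y − 132.8)² = 34.00²; (x − 26.7)² + (y − 13.3)² = 118.74²; (x − 74.2)² + (y − 52.9)² = 66.67².
Subtracting the A equation from the B and C equations removes the quadratic terms:
-44.6 x − 239.0 y = -32090.25
50.4 x − 159.8 y = -15021.68
Solving the 2×2 system: x ≈ 80.2, y ≈ 119.3 km.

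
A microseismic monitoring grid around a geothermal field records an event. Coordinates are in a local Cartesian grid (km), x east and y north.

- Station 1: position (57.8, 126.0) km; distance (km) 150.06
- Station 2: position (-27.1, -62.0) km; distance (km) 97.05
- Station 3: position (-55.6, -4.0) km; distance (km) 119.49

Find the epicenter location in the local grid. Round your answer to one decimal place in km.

Circle about each station: (x − 57.8)² + (y − 126.0)² = 150.06²; (x + 27.1)² + (y + 62.0)² = 97.05²; (x + 55.6)² + (y + 4.0)² = 119.49².
Subtracting the Station 1 equation from the Station 2 and Station 3 equations removes the quadratic terms:
-169.8 x − 376.0 y = -1539.13
-226.8 x − 260.0 y = -7869.34
Solving the 2×2 system: x ≈ 62.2, y ≈ -24.0 km.

62.2 km east, -24.0 km north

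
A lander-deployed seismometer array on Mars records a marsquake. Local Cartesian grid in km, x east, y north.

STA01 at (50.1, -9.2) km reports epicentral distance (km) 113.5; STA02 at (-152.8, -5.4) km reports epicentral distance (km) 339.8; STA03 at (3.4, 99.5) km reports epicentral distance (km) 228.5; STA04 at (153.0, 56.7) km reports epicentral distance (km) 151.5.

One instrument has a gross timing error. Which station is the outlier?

STA02

Solve using three stations at a time. Using STA01, STA03, STA04 (subtract circle equations pairwise → linear system) gives (x, y) ≈ (127.1, -92.6).
Distances from that point to each station vs reported:
  STA01: calculated 113.6 vs reported 113.5 → residual 0.1 km
  STA02: calculated 293.2 vs reported 339.8 → residual 46.6 km
  STA03: calculated 228.5 vs reported 228.5 → residual 0.0 km
  STA04: calculated 151.5 vs reported 151.5 → residual 0.0 km
STA01, STA03, STA04 are mutually consistent (residuals ≈ 0); STA02 is off by 46.6 km.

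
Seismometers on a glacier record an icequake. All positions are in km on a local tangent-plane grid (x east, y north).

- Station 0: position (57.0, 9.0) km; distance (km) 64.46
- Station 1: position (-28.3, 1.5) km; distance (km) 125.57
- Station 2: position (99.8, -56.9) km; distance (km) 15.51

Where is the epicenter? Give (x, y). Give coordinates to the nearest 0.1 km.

Circle about each station: (x − 57.0)² + (y − 9.0)² = 64.46²; (x + 28.3)² + (y − 1.5)² = 125.57²; (x − 99.8)² + (y + 56.9)² = 15.51².
Subtracting the Station 0 equation from the Station 1 and Station 2 equations removes the quadratic terms:
-170.6 x − 15.0 y = -14139.59
85.6 x − 131.8 y = 13782.18
Solving the 2×2 system: x ≈ 87.1, y ≈ -48.0 km.

87.1 km east, -48.0 km north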